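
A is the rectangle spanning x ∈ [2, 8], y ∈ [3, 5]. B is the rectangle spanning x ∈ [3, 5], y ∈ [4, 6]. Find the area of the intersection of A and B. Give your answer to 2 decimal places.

|A∩B|: x∈[3,5], y∈[4,5] → 2·1 = 2.

2.00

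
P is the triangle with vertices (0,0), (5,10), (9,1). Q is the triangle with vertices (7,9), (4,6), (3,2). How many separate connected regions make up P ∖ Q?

P ∖ Q is a single connected region.

1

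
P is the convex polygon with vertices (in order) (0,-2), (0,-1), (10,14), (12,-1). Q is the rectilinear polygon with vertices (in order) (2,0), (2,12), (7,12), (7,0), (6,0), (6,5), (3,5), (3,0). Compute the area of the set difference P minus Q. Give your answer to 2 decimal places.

81.50

|P| = 96, |P∩Q| = 14.5.
|P ∖ Q| = |P| − |P∩Q| = 96 − 14.5 = 81.50.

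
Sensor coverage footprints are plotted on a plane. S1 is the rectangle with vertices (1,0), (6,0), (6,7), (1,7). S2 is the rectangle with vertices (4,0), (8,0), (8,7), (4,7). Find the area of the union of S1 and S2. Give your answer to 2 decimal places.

49.00

By inclusion–exclusion:
Individual areas: |S1| = 35, |S2| = 28.
|S1∩S2|: x∈[4,6], y∈[0,7] → 2·7 = 14.
|S1 ∪ S2| = 63 − 14 = 49.00.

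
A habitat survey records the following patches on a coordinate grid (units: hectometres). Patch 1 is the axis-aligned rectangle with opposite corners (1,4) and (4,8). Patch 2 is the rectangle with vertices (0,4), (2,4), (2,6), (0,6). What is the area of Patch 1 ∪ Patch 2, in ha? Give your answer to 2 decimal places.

14.00

By inclusion–exclusion:
Individual areas: |Patch 1| = 12, |Patch 2| = 4.
|Patch 1∩Patch 2|: x∈[1,2], y∈[4,6] → 1·2 = 2.
|Patch 1 ∪ Patch 2| = 16 − 2 = 14.00.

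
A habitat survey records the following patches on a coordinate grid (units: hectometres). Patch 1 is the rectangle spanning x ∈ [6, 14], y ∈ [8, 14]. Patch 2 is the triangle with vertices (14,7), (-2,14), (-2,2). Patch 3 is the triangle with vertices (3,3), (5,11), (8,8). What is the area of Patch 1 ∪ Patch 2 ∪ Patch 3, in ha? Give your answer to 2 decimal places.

137.05

By inclusion–exclusion:
Individual areas: |Patch 1| = 48, |Patch 2| = 96, |Patch 3| = 15.
|Patch 1∩Patch 2| = 7.1429.
|Patch 1∩Patch 3| = 2.
|Patch 2∩Patch 3| = 14.8089.
|Patch 1∩Patch 2∩Patch 3| = 2.
|Patch 1 ∪ Patch 2 ∪ Patch 3| = 159 − 23.9517 + 2 = 137.05.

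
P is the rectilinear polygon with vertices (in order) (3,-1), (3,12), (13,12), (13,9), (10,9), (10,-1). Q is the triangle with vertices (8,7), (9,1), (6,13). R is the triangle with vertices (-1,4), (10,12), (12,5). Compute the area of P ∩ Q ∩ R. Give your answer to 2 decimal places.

1.99

The intersection is the polygon with vertices (8,7), (8.38,4.721), (8.075,4.698), (6.827,9.692), (7.049,9.854).
By the shoelace formula its area is 1.99.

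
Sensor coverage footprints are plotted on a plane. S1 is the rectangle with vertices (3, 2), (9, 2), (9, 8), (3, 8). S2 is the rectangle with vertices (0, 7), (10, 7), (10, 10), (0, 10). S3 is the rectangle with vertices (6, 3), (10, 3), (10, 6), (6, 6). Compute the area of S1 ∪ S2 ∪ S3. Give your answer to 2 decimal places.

63.00

By inclusion–exclusion:
Individual areas: |S1| = 36, |S2| = 30, |S3| = 12.
|S1∩S2|: x∈[3,9], y∈[7,8] → 6·1 = 6.
|S1∩S3|: x∈[6,9], y∈[3,6] → 3·3 = 9.
|S2∩S3| = 0 (no overlap).
|S1∩S2∩S3| = 0.
|S1 ∪ S2 ∪ S3| = 78 − 15 + 0 = 63.00.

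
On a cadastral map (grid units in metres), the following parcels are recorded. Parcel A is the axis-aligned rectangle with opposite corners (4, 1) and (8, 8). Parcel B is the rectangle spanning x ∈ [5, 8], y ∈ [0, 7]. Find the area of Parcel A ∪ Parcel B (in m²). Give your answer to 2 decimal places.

31.00

By inclusion–exclusion:
Individual areas: |Parcel A| = 28, |Parcel B| = 21.
|Parcel A∩Parcel B|: x∈[5,8], y∈[1,7] → 3·6 = 18.
|Parcel A ∪ Parcel B| = 49 − 18 = 31.00.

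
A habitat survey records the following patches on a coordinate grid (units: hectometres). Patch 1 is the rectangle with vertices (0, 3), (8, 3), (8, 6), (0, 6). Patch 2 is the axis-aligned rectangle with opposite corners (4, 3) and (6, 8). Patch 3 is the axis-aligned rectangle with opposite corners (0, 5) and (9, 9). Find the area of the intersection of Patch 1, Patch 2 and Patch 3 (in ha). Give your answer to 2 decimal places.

The intersection is the polygon with vertices (6,5), (4,5), (4,6), (6,6).
By the shoelace formula its area is 2.00.

2.00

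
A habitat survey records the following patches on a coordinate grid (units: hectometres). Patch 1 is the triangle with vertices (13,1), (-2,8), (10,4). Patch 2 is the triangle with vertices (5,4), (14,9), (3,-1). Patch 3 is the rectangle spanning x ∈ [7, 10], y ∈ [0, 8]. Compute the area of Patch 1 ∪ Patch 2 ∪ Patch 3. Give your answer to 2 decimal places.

42.63

By inclusion–exclusion:
Individual areas: |Patch 1| = 12, |Patch 2| = 17.5, |Patch 3| = 24.
|Patch 1∩Patch 2| = 2.5901.
|Patch 1∩Patch 3| = 4.2.
|Patch 2∩Patch 3| = 5.8333.
|Patch 1∩Patch 2∩Patch 3| = 1.7562.
|Patch 1 ∪ Patch 2 ∪ Patch 3| = 53.5 − 12.6234 + 1.7562 = 42.63.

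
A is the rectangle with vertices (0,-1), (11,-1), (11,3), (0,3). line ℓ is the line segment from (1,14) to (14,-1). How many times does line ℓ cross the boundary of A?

The segment meets the boundary at (11,2.462), (10.533,3).

2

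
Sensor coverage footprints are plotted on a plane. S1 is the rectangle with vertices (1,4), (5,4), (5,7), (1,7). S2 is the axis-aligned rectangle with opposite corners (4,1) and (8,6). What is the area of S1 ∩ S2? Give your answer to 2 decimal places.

2.00

|S1∩S2|: x∈[4,5], y∈[4,6] → 1·2 = 2.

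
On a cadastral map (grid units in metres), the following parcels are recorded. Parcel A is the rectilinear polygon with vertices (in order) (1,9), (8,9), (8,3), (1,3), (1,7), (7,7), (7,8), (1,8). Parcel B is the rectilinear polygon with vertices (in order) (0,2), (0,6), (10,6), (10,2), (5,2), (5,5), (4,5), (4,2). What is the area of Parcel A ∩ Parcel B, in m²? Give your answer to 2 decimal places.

19.00

The intersection is the polygon with vertices (8,3), (5,3), (5,5), (4,5), (4,3), (1,3), (1,6), (8,6).
By the shoelace formula its area is 19.00.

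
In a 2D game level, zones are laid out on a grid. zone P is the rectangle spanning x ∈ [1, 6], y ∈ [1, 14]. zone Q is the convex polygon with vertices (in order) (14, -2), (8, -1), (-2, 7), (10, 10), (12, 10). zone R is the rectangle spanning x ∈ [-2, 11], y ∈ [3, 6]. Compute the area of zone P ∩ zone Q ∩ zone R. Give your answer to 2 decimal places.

The intersection is the polygon with vertices (1,4.6), (1,6), (6,6), (6,3), (3,3).
By the shoelace formula its area is 13.40.

13.40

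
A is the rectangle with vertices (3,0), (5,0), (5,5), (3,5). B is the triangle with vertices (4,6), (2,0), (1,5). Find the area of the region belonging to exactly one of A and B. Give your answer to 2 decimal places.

16.67

|A| = 10, |B| = 8, |A∩B| = 0.6667.
|A △ B| = |A| + |B| − 2·|A∩B| = 10 + 8 − 1.3333 = 16.67.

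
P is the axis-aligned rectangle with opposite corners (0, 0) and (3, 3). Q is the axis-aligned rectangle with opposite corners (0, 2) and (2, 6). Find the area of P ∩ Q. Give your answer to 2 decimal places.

|P∩Q|: x∈[0,2], y∈[2,3] → 2·1 = 2.

2.00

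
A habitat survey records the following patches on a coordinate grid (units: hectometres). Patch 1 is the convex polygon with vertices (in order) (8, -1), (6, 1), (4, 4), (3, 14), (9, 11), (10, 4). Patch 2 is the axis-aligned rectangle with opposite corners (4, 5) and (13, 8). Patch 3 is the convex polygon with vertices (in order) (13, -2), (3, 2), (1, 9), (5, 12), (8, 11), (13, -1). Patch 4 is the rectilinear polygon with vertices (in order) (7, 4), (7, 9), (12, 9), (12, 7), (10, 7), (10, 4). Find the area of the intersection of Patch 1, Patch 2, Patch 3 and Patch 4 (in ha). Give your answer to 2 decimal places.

7.87

The intersection is the polygon with vertices (9.25,8), (9.522,7.348), (9.857,5), (7,5), (7,8).
By the shoelace formula its area is 7.87.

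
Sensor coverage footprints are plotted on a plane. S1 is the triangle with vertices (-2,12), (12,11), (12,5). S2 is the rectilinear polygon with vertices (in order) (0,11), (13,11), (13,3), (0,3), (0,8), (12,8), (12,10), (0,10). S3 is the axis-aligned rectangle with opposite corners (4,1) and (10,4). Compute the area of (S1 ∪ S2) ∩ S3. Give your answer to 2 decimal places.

6.00

The region (S1 ∪ S2) ∩ S3 is the polygon with vertices (4,3), (4,4), (10,4), (10,3).
By the shoelace formula its area is 6.00.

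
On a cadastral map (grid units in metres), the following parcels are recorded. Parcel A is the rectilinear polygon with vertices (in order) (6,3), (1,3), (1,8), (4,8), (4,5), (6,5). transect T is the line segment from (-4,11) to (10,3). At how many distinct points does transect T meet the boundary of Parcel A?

The segment meets the boundary at (4,6.429), (1.25,8).

2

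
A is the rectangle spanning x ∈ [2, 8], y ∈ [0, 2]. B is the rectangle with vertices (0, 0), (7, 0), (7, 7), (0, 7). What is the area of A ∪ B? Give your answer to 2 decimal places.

By inclusion–exclusion:
Individual areas: |A| = 12, |B| = 49.
|A∩B|: x∈[2,7], y∈[0,2] → 5·2 = 10.
|A ∪ B| = 61 − 10 = 51.00.

51.00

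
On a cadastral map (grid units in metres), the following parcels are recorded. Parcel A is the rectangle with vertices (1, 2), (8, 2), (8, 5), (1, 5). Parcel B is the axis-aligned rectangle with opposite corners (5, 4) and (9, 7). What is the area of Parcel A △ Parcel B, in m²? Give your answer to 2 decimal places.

27.00

|Parcel A∩Parcel B|: x∈[5,8], y∈[4,5] → 3·1 = 3.
|Parcel A △ Parcel B| = |Parcel A| + |Parcel B| − 2·|Parcel A∩Parcel B| = 21 + 12 − 6 = 27.00.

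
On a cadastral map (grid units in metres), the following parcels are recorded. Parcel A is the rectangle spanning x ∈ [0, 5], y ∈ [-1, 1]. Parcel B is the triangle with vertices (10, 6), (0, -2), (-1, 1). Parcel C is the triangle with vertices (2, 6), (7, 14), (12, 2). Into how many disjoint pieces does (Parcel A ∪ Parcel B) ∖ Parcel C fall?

(Parcel A ∪ Parcel B) ∖ Parcel C is a single connected region.

1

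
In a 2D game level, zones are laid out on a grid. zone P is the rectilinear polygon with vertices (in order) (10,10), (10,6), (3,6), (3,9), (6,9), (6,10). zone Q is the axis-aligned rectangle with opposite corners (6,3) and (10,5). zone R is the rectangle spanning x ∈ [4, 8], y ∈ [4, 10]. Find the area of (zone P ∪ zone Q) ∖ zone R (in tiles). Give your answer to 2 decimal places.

|zone P ∪ zone Q| = 33.
|(zone P ∪ zone Q) ∩ zone R| = 16.
|(zone P ∪ zone Q) ∖ zone R| = 33 − 16 = 17.00.

17.00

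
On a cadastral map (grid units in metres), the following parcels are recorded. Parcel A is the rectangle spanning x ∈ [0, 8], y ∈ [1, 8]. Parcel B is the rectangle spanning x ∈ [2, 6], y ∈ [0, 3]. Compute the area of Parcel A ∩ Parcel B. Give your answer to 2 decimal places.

8.00

|Parcel A∩Parcel B|: x∈[2,6], y∈[1,3] → 4·2 = 8.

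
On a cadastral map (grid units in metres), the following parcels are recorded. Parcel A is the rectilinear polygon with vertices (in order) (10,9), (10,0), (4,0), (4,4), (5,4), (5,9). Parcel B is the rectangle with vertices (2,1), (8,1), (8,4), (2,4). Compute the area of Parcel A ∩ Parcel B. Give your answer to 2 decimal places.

The intersection is the polygon with vertices (4,4), (5,4), (8,4), (8,1), (4,1).
By the shoelace formula its area is 12.00.

12.00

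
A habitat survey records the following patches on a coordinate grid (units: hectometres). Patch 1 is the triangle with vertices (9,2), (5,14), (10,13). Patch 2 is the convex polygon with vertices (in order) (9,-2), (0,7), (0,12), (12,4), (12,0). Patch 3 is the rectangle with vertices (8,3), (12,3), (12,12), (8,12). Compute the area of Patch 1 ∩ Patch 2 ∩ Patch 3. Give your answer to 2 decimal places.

3.31

The intersection is the polygon with vertices (9.343,5.771), (9.091,3), (8.667,3), (8,5), (8,6.667).
By the shoelace formula its area is 3.31.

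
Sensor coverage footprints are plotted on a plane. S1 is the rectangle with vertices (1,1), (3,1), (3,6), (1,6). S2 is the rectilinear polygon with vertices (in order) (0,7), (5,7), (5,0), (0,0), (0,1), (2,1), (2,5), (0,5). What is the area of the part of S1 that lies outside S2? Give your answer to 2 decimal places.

4.00

|S1| = 10, |S1∩S2| = 6.
|S1 ∖ S2| = |S1| − |S1∩S2| = 10 − 6 = 4.00.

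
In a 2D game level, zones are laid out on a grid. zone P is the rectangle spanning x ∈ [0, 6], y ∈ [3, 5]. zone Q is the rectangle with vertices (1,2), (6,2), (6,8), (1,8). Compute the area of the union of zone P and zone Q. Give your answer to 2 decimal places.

32.00

By inclusion–exclusion:
Individual areas: |zone P| = 12, |zone Q| = 30.
|zone P∩zone Q|: x∈[1,6], y∈[3,5] → 5·2 = 10.
|zone P ∪ zone Q| = 42 − 10 = 32.00.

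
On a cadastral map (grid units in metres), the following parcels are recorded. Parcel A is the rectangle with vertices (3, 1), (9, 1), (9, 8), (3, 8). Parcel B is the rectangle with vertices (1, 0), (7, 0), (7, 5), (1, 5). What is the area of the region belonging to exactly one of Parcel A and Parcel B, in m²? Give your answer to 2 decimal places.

40.00

|Parcel A∩Parcel B|: x∈[3,7], y∈[1,5] → 4·4 = 16.
|Parcel A △ Parcel B| = |Parcel A| + |Parcel B| − 2·|Parcel A∩Parcel B| = 42 + 30 − 32 = 40.00.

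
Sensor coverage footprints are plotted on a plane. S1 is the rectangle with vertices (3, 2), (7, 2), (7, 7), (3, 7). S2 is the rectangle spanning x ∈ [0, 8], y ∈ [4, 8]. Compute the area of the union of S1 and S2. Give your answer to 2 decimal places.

By inclusion–exclusion:
Individual areas: |S1| = 20, |S2| = 32.
|S1∩S2|: x∈[3,7], y∈[4,7] → 4·3 = 12.
|S1 ∪ S2| = 52 − 12 = 40.00.

40.00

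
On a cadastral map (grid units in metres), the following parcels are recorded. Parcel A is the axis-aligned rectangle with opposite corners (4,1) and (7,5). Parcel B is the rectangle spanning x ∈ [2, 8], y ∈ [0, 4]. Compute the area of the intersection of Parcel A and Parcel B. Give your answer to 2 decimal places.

|Parcel A∩Parcel B|: x∈[4,7], y∈[1,4] → 3·3 = 9.

9.00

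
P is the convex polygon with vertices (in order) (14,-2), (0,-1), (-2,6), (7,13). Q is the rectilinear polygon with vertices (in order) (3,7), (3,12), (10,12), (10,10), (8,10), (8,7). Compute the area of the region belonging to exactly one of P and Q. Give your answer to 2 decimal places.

|P| = 140, |Q| = 29, |P∩Q| = 22.0016.
|P △ Q| = |P| + |Q| − 2·|P∩Q| = 140 + 29 − 44.0032 = 125.00.

125.00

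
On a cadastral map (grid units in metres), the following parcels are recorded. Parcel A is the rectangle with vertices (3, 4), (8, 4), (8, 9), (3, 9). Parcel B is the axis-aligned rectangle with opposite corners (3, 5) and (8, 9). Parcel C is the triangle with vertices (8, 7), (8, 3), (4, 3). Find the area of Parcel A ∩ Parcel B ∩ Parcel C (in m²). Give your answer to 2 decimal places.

The intersection is the polygon with vertices (6,5), (8,7), (8,5).
By the shoelace formula its area is 2.00.

2.00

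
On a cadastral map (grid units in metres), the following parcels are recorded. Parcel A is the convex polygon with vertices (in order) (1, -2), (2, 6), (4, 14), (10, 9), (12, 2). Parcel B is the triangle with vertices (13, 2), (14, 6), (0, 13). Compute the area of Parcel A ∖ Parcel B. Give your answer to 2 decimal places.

82.89

|Parcel A| = 102, |Parcel A∩Parcel B| = 19.1056.
|Parcel A ∖ Parcel B| = |Parcel A| − |Parcel A∩Parcel B| = 102 − 19.1056 = 82.89.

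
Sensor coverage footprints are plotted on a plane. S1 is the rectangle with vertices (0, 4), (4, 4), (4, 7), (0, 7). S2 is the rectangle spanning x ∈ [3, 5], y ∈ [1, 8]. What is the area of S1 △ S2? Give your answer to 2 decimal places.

|S1∩S2|: x∈[3,4], y∈[4,7] → 1·3 = 3.
|S1 △ S2| = |S1| + |S2| − 2·|S1∩S2| = 12 + 14 − 6 = 20.00.

20.00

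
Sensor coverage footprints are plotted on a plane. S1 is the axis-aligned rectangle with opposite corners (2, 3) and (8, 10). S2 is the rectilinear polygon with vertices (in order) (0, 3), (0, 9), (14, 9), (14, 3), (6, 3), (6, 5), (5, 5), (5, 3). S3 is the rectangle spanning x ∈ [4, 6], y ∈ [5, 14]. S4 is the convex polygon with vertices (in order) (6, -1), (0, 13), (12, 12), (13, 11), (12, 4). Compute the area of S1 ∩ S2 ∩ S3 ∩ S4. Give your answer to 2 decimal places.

The intersection is the polygon with vertices (4,5), (4,9), (6,9), (6,5), (5,5).
By the shoelace formula its area is 8.00.

8.00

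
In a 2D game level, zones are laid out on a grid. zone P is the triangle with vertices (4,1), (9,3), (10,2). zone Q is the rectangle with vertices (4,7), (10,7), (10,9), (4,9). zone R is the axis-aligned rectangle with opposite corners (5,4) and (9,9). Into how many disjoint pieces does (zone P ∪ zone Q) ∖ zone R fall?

(zone P ∪ zone Q) ∖ zone R splits into 3 disjoint pieces (area 3.5, area 2, area 2).

3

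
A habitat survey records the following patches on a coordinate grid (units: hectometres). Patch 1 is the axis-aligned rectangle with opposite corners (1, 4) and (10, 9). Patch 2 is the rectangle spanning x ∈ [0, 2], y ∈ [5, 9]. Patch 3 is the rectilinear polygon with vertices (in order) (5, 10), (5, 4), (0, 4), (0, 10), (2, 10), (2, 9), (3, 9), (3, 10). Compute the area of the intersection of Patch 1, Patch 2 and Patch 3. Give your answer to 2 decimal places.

The intersection is the polygon with vertices (2,5), (1,5), (1,9), (2,9).
By the shoelace formula its area is 4.00.

4.00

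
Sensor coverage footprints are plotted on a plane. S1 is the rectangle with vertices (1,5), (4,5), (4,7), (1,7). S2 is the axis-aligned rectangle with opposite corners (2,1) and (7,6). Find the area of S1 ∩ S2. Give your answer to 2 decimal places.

2.00

|S1∩S2|: x∈[2,4], y∈[5,6] → 2·1 = 2.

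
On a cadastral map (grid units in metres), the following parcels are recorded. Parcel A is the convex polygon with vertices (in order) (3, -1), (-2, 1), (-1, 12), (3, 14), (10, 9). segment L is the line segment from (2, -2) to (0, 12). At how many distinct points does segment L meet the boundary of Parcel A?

The segment meets the boundary at (1.788,-0.515).

1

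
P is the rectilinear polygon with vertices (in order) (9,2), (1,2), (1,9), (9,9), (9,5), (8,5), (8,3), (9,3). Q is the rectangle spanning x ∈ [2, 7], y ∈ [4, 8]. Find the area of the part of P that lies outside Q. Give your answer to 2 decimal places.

|P| = 54, |P∩Q| = 20.
|P ∖ Q| = |P| − |P∩Q| = 54 − 20 = 34.00.

34.00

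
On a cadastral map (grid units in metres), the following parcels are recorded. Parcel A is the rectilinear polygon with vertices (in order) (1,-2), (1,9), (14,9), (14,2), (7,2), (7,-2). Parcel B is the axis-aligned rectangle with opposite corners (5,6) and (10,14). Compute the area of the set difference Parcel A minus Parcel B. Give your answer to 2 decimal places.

|Parcel A| = 115, |Parcel A∩Parcel B| = 15.
|Parcel A ∖ Parcel B| = |Parcel A| − |Parcel A∩Parcel B| = 115 − 15 = 100.00.

100.00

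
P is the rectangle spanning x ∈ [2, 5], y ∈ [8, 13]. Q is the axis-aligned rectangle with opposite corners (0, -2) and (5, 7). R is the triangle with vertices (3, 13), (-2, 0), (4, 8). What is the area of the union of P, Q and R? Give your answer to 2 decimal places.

By inclusion–exclusion:
Individual areas: |P| = 15, |Q| = 45, |R| = 19.
|P∩Q| = 0 (no overlap).
|P∩R| = 6.2.
|Q∩R| = 6.4186.
|P∩Q∩R| = 0.
|P ∪ Q ∪ R| = 79 − 12.6186 + 0 = 66.38.

66.38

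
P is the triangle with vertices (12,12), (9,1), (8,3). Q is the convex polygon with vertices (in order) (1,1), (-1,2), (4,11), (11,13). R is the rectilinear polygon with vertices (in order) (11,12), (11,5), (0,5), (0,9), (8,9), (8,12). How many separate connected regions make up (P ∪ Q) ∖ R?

(P ∪ Q) ∖ R splits into 4 disjoint pieces (area 4.2929, area 0.7083, area 11.1667, area 12.6278).

4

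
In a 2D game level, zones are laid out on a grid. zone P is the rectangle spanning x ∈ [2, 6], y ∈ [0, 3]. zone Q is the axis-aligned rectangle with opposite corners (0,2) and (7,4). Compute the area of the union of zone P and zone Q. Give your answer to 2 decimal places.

By inclusion–exclusion:
Individual areas: |zone P| = 12, |zone Q| = 14.
|zone P∩zone Q|: x∈[2,6], y∈[2,3] → 4·1 = 4.
|zone P ∪ zone Q| = 26 − 4 = 22.00.

22.00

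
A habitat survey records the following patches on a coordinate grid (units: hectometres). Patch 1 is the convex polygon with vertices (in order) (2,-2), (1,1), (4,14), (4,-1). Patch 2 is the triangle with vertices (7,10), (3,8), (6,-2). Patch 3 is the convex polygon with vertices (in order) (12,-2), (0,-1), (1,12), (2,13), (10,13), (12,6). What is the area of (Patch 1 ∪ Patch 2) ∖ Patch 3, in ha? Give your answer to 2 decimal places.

0.88

|Patch 1 ∪ Patch 2| = 47.0833.
|(Patch 1 ∪ Patch 2) ∩ Patch 3| = 46.2049.
|(Patch 1 ∪ Patch 2) ∖ Patch 3| = 47.0833 − 46.2049 = 0.88.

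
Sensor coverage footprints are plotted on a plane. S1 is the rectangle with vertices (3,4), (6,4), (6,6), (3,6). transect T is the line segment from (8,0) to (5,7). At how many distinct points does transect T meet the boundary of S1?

2

The segment meets the boundary at (6,4.667), (5.429,6).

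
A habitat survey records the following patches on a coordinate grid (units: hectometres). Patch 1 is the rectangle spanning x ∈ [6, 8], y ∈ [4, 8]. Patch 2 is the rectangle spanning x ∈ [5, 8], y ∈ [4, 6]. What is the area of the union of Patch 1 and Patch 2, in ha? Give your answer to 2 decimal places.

By inclusion–exclusion:
Individual areas: |Patch 1| = 8, |Patch 2| = 6.
|Patch 1∩Patch 2|: x∈[6,8], y∈[4,6] → 2·2 = 4.
|Patch 1 ∪ Patch 2| = 14 − 4 = 10.00.

10.00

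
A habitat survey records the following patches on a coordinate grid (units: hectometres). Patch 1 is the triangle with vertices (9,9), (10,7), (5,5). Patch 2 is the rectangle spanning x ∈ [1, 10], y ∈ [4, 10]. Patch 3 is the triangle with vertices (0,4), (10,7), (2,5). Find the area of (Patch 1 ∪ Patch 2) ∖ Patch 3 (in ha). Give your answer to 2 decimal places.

52.10

|Patch 1 ∪ Patch 2| = 54.
|(Patch 1 ∪ Patch 2) ∩ Patch 3| = 1.9.
|(Patch 1 ∪ Patch 2) ∖ Patch 3| = 54 − 1.9 = 52.10.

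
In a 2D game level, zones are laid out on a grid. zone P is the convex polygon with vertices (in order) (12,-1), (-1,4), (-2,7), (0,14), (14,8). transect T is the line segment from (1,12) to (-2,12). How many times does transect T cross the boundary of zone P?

1

The segment meets the boundary at (-0.571,12).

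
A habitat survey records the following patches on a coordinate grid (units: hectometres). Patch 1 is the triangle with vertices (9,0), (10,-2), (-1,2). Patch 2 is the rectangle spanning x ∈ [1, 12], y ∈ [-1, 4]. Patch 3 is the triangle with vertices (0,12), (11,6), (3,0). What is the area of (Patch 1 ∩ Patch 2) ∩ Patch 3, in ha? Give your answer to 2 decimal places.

0.77

The region (Patch 1 ∩ Patch 2) ∩ Patch 3 is the polygon with vertices (2.85,0.6), (2.684,1.263), (4.263,0.947), (3.49,0.367).
By the shoelace formula its area is 0.77.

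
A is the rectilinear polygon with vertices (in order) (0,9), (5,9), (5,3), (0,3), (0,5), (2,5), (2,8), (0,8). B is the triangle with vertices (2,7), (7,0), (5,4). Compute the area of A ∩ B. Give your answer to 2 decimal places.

The intersection is the polygon with vertices (5,3), (4.857,3), (2,7), (5,4).
By the shoelace formula its area is 1.79.

1.79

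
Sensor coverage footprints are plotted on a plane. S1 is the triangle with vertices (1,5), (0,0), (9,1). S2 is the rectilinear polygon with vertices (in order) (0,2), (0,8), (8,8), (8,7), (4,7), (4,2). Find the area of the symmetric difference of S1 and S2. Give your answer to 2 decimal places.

|S1| = 22, |S2| = 28, |S1∩S2| = 7.65.
|S1 △ S2| = |S1| + |S2| − 2·|S1∩S2| = 22 + 28 − 15.3 = 34.70.

34.70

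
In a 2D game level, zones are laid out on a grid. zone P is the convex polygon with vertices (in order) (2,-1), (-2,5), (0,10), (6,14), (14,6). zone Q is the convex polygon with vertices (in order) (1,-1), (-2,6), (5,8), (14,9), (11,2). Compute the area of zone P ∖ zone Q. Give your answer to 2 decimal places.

|zone P| = 129, |zone P∩zone Q| = 81.3224.
|zone P ∖ zone Q| = |zone P| − |zone P∩zone Q| = 129 − 81.3224 = 47.68.

47.68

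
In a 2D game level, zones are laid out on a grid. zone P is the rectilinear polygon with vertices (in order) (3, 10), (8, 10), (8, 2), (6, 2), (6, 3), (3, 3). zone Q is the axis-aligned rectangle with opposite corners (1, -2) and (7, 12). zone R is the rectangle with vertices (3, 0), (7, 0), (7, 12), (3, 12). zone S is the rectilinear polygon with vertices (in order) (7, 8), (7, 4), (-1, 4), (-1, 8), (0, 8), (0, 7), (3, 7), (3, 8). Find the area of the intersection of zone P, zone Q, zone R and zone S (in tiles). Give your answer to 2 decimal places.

16.00

The intersection is the polygon with vertices (3,7), (3,8), (7,8), (7,4), (3,4).
By the shoelace formula its area is 16.00.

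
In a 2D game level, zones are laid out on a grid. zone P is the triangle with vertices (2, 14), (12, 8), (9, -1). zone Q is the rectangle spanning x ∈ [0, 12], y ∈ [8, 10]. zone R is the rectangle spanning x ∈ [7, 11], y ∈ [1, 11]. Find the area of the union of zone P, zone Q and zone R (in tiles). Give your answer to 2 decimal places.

73.05

By inclusion–exclusion:
Individual areas: |zone P| = 54, |zone Q| = 24, |zone R| = 40.
|zone P∩zone Q| = 12.
|zone P∩zone R| = 31.3143.
|zone Q∩zone R|: x∈[7,11], y∈[8,10] → 4·2 = 8.
|zone P∩zone Q∩zone R| = 6.3667.
|zone P ∪ zone Q ∪ zone R| = 118 − 51.3143 + 6.3667 = 73.05.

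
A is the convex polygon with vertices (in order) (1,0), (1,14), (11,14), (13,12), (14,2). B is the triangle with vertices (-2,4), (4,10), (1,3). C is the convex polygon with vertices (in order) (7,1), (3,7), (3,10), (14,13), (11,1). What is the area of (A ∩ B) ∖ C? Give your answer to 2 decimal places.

5.33

|A ∩ B| = 6.
|(A ∩ B) ∩ C| = 0.6667.
|(A ∩ B) ∖ C| = 6 − 0.6667 = 5.33.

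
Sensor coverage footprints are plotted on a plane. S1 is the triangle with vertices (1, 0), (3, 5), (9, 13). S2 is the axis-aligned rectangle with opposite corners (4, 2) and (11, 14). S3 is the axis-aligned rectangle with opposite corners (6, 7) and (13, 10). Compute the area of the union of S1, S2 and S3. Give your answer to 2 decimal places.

93.35

By inclusion–exclusion:
Individual areas: |S1| = 7, |S2| = 84, |S3| = 21.
|S1∩S2| = 3.6458.
|S1∩S3| = 0.7067.
|S2∩S3|: x∈[6,11], y∈[7,10] → 5·3 = 15.
|S1∩S2∩S3| = 0.7067.
|S1 ∪ S2 ∪ S3| = 112 − 19.3526 + 0.7067 = 93.35.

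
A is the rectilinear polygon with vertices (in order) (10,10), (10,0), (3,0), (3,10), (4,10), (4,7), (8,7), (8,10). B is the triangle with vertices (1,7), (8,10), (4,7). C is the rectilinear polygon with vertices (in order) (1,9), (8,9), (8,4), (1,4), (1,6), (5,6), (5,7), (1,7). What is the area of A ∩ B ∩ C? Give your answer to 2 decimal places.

The intersection is the polygon with vertices (4,8.286), (4,7), (3,7), (3,7.857).
By the shoelace formula its area is 1.07.

1.07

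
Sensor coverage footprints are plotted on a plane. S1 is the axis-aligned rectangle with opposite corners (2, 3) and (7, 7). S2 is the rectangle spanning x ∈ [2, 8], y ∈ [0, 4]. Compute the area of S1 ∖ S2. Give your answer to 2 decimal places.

15.00

|S1∩S2|: x∈[2,7], y∈[3,4] → 5·1 = 5.
|S1| = 20.
|S1 ∖ S2| = |S1| − |S1∩S2| = 20 − 5 = 15.00.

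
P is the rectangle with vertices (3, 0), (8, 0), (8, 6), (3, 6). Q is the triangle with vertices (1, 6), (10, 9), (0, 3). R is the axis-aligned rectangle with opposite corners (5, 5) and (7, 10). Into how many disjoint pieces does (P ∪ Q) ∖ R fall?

2

(P ∪ Q) ∖ R splits into 2 disjoint pieces (area 35.4667, area 1.2).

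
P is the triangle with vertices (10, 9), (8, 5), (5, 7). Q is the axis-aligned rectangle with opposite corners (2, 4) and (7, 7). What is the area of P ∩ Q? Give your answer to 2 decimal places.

1.33

The intersection is the polygon with vertices (5,7), (7,7), (7,5.667).
By the shoelace formula its area is 1.33.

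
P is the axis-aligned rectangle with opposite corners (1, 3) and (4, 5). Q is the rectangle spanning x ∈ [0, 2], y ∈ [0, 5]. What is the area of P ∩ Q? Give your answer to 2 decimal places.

|P∩Q|: x∈[1,2], y∈[3,5] → 1·2 = 2.

2.00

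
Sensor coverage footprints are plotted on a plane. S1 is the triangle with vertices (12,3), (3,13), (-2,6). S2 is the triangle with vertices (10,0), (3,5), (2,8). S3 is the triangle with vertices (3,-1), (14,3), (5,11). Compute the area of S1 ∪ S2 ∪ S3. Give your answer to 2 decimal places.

93.52

By inclusion–exclusion:
Individual areas: |S1| = 56.5, |S2| = 8, |S3| = 62.
|S1∩S2| = 3.7254.
|S1∩S3| = 25.3682.
|S2∩S3| = 4.8773.
|S1∩S2∩S3| = 0.9871.
|S1 ∪ S2 ∪ S3| = 126.5 − 33.9709 + 0.9871 = 93.52.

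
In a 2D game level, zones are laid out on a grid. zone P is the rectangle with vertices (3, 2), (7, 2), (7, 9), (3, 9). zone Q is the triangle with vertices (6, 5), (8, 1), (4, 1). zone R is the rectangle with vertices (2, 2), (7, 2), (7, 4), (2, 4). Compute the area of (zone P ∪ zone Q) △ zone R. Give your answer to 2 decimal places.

25.75

|zone P ∪ zone Q| = 31.75.
|(zone P ∪ zone Q) ∩ zone R| = 8.
|(zone P ∪ zone Q) △ zone R| = 31.75 + 10 − 16 = 25.75.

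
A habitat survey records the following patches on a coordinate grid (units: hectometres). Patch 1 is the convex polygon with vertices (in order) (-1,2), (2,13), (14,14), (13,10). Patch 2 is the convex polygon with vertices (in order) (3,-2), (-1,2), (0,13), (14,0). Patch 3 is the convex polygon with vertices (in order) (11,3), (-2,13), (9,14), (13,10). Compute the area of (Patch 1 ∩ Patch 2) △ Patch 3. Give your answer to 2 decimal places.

102.03

|Patch 1 ∩ Patch 2| = 31.9479.
|(Patch 1 ∩ Patch 2) ∩ Patch 3| = 4.7095.
|(Patch 1 ∩ Patch 2) △ Patch 3| = 31.9479 + 79.5 − 9.419 = 102.03.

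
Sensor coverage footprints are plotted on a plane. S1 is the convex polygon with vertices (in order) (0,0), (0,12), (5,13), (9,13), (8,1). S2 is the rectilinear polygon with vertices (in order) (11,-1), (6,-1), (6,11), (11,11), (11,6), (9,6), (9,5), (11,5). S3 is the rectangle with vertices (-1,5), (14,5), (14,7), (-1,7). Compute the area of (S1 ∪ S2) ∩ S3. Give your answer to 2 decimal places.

|S1 ∪ S2| = 137.0833.
|(S1 ∪ S2) ∩ S3| = 20.00.

20.00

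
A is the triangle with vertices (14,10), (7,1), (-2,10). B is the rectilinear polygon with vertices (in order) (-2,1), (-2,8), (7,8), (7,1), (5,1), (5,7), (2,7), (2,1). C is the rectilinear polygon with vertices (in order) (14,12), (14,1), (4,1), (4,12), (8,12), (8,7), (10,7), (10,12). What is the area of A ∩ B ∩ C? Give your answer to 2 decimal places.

13.00

The intersection is the polygon with vertices (5,7), (4,7), (4,8), (7,8), (7,1), (5,3).
By the shoelace formula its area is 13.00.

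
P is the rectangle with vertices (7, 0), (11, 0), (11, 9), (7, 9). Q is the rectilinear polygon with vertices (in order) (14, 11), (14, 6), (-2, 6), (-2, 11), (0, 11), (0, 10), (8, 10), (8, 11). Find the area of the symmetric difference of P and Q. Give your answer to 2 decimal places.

|P| = 36, |Q| = 72, |P∩Q| = 12.
|P △ Q| = |P| + |Q| − 2·|P∩Q| = 36 + 72 − 24 = 84.00.

84.00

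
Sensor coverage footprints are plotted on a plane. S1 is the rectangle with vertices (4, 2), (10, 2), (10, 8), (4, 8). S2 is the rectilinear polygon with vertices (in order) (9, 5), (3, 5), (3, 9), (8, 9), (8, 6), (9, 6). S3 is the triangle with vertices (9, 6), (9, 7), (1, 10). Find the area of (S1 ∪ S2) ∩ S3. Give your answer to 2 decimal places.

3.67

The region (S1 ∪ S2) ∩ S3 is the polygon with vertices (3.667,9), (9,7), (9,6), (3,9).
By the shoelace formula its area is 3.67.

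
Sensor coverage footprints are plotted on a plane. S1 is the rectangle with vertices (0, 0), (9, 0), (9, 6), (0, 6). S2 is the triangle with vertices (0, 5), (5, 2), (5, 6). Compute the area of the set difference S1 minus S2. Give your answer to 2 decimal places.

44.00

|S1| = 54, |S1∩S2| = 10.
|S1 ∖ S2| = |S1| − |S1∩S2| = 54 − 10 = 44.00.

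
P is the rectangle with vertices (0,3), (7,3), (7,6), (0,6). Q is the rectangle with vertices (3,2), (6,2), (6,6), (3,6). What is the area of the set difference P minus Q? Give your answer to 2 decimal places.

|P∩Q|: x∈[3,6], y∈[3,6] → 3·3 = 9.
|P| = 21.
|P ∖ Q| = |P| − |P∩Q| = 21 − 9 = 12.00.

12.00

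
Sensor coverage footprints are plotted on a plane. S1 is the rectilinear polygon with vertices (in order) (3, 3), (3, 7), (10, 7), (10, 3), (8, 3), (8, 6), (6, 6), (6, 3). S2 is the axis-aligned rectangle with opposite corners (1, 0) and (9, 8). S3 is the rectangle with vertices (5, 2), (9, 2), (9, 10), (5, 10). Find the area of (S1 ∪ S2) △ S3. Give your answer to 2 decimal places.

52.00

|S1 ∪ S2| = 68.
|(S1 ∪ S2) ∩ S3| = 24.
|(S1 ∪ S2) △ S3| = 68 + 32 − 48 = 52.00.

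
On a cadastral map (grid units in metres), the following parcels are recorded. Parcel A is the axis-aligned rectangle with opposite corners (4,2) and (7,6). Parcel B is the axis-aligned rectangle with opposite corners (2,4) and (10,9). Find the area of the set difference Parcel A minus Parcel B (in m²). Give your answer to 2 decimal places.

6.00

|Parcel A∩Parcel B|: x∈[4,7], y∈[4,6] → 3·2 = 6.
|Parcel A| = 12.
|Parcel A ∖ Parcel B| = |Parcel A| − |Parcel A∩Parcel B| = 12 − 6 = 6.00.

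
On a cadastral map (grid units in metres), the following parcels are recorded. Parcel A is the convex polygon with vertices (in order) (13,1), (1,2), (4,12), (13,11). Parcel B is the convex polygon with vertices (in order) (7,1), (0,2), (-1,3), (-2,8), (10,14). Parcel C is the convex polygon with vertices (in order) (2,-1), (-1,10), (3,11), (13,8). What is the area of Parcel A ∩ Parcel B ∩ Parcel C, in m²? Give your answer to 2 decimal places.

47.32

The intersection is the polygon with vertices (3.642,10.807), (8.899,9.23), (7.595,3.578), (5.235,1.647), (1.186,1.984), (1.095,2.317).
By the shoelace formula its area is 47.32.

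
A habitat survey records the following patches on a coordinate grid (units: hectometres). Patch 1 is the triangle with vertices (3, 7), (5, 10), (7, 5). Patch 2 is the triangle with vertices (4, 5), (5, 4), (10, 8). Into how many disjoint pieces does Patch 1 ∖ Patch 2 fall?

2

Patch 1 ∖ Patch 2 splits into 2 disjoint pieces (area 7.25, area 0.0839).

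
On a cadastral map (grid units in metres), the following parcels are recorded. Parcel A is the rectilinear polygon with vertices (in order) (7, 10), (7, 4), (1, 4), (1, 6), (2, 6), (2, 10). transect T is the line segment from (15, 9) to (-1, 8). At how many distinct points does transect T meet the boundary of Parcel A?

The segment meets the boundary at (2,8.188), (7,8.5).

2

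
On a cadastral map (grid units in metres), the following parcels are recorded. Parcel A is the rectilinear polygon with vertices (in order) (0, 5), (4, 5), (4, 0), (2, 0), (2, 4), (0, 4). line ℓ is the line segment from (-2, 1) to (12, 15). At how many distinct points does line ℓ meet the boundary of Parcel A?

The segment meets the boundary at (2,5), (1,4).

2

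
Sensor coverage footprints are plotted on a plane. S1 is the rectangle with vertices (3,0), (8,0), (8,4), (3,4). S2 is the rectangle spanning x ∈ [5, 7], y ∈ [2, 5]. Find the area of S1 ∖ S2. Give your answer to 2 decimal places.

16.00

|S1∩S2|: x∈[5,7], y∈[2,4] → 2·2 = 4.
|S1| = 20.
|S1 ∖ S2| = |S1| − |S1∩S2| = 20 − 4 = 16.00.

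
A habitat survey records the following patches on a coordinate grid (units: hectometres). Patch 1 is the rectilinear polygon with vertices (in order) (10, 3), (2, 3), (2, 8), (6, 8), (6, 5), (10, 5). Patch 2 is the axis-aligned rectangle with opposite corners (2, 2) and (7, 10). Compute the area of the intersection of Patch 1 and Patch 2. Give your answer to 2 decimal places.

22.00

The intersection is the polygon with vertices (2,3), (2,8), (6,8), (6,5), (7,5), (7,3).
By the shoelace formula its area is 22.00.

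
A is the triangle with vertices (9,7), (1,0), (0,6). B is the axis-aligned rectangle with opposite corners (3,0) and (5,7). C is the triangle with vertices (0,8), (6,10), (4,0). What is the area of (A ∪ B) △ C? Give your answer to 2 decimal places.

|A ∪ B| = 33.8611.
|(A ∪ B) ∩ C| = 15.1948.
|(A ∪ B) △ C| = 33.8611 + 28 − 30.3897 = 31.47.

31.47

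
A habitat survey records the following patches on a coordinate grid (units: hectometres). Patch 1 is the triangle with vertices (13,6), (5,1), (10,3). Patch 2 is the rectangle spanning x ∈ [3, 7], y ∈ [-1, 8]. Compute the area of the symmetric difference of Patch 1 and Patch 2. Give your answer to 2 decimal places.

39.60

|Patch 1| = 4.5, |Patch 2| = 36, |Patch 1∩Patch 2| = 0.45.
|Patch 1 △ Patch 2| = |Patch 1| + |Patch 2| − 2·|Patch 1∩Patch 2| = 4.5 + 36 − 0.9 = 39.60.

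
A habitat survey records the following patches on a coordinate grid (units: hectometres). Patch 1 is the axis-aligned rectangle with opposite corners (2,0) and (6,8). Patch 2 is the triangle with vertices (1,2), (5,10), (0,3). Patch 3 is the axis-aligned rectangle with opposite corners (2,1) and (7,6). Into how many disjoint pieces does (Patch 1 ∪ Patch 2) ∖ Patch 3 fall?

3

(Patch 1 ∪ Patch 2) ∖ Patch 3 splits into 3 disjoint pieces (area 8.4286, area 4, area 3.3).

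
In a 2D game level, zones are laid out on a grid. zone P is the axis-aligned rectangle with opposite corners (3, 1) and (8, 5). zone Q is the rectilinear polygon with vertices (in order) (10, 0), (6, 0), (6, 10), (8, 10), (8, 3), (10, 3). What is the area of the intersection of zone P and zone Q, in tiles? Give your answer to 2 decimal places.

8.00

The intersection is the polygon with vertices (8,1), (6,1), (6,5), (8,5), (8,3).
By the shoelace formula its area is 8.00.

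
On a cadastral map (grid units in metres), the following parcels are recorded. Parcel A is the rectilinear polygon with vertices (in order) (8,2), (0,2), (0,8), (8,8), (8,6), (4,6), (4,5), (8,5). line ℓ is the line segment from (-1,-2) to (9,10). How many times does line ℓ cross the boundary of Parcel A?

The segment meets the boundary at (7.333,8), (5.667,6), (4.833,5), (2.333,2).

4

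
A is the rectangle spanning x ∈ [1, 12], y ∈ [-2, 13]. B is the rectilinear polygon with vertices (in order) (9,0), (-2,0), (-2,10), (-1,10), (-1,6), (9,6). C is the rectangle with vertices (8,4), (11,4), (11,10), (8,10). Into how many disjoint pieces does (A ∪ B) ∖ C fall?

(A ∪ B) ∖ C is a single connected region.

1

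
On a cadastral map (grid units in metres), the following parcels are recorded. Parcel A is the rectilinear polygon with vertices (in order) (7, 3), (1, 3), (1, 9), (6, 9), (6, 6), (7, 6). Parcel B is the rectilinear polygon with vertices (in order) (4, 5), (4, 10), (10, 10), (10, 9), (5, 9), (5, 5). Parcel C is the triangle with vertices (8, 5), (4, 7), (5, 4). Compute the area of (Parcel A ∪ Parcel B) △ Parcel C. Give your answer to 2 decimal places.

|Parcel A ∪ Parcel B| = 39.
|(Parcel A ∪ Parcel B) ∩ Parcel C| = 4.5833.
|(Parcel A ∪ Parcel B) △ Parcel C| = 39 + 5 − 9.1667 = 34.83.

34.83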